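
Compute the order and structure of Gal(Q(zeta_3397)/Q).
|Gal(Q(zeta_3397)/Q)| = phi(3397) = 3276; group ≅ (Z/3397Z)^* ≅ Z/42Z × Z/78Z

The n-th cyclotomic polynomial Φ_3397(x) is the minimal polynomial of zeta_3397 over Q and has degree phi(3397) = 3276. So Q(zeta_3397) is a degree-3276 Galois extension with Galois group (Z/3397Z)^*. By CRT, (Z/3397Z)^* ≅ (Z/43Z)^* × (Z/79Z)^*. Each prime-power unit group is (Z/43Z)^* ≅ Z/42Z; (Z/79Z)^* ≅ Z/78Z. Hence Gal(Q(zeta_3397)/Q) ≅ Z/42Z × Z/78Z.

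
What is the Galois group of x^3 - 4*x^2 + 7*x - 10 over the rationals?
Gal(K/Q) = S_3 (symmetric group of order 6)

Compute the discriminant of x^3 + (-4)*x^2 + (7)*x + (-10): Δ = -808. Since Δ is not a rational square, the Galois group is not contained in A_3; it must be the full S_3 (irreducibility of the cubic rules out anything smaller).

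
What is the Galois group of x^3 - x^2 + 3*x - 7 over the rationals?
Gal(K/Q) = S_3 (symmetric group of order 6)

Compute the discriminant of x^3 + (-1)*x^2 + (3)*x + (-7): Δ = -1072. Since Δ is not a rational square, the Galois group is not contained in A_3; it must be the full S_3 (irreducibility of the cubic rules out anything smaller).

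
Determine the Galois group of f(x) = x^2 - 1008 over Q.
Gal(K/Q) = Z/2Z (cyclic of order 2)

x^2 - 1008 is irreducible over Q since 1008 is not a rational square. The splitting field Q(sqrt(1008)) has degree 2 over Q, and its unique nontrivial automorphism is sqrt(1008) ↦ -sqrt(1008). Hence Gal(Q(sqrt(1008))/Q) = Z/2Z.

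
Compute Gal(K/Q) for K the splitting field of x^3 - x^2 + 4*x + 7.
Gal(K/Q) = S_3 (symmetric group of order 6)

Compute the discriminant of x^3 + (-1)*x^2 + (4)*x + (7): Δ = -2039. Since Δ is not a rational square, the Galois group is not contained in A_3; it must be the full S_3 (irreducibility of the cubic rules out anything smaller).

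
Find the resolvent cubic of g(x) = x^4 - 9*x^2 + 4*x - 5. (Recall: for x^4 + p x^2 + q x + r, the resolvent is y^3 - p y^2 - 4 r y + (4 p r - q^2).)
h(y) = y^3 + 9*y^2 + 20*y + 164

Identify coefficients: p = -9, q = 4, r = -5.
Plug into h(y) = y^3 - p y^2 - 4 r y + (4 p r - q^2):
  h(y) = y^3 - (-9) y^2 - 4*(-5) y + (4*(-9)*(-5) - (4)^2)
       = y^3 + (9) y^2 + (20) y + (164).
Simplifying: h(y) = y^3 + 9*y^2 + 20*y + 164.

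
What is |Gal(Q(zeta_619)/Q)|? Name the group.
|Gal(Q(zeta_619)/Q)| = phi(619) = 618; group ≅ (Z/619Z)^* ≅ Z/618Z

The n-th cyclotomic polynomial Φ_619(x) is the minimal polynomial of zeta_619 over Q and has degree phi(619) = 618. So Q(zeta_619) is a degree-618 Galois extension with Galois group (Z/619Z)^*. (Z/619Z)^* is cyclic since 619 is an odd prime power (or 4). Hence Gal(Q(zeta_619)/Q) ≅ Z/618Z.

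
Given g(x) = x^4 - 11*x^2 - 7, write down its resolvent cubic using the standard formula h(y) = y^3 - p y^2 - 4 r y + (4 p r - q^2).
h(y) = y^3 + 11*y^2 + 28*y + 308

Identify coefficients: p = -11, q = 0, r = -7.
Plug into h(y) = y^3 - p y^2 - 4 r y + (4 p r - q^2):
  h(y) = y^3 - (-11) y^2 - 4*(-7) y + (4*(-11)*(-7) - (0)^2)
       = y^3 + (11) y^2 + (28) y + (308).
Simplifying: h(y) = y^3 + 11*y^2 + 28*y + 308.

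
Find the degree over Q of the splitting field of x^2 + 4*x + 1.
[K:Q] = 2

The discriminant of x^2 + (4)*x + (1) is b^2 - 4c = 16 - (4) = 12. Since 12 is not a perfect square in Q, the polynomial is irreducible over Q. Its two roots generate a degree-2 extension, so [K:Q] = 2.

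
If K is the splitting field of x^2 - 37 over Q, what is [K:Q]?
[K:Q] = 2

The polynomial x^2 - 37 is irreducible over Q since 37 is not a perfect square. Its splitting field is Q(sqrt(37)), which has degree 2 over Q.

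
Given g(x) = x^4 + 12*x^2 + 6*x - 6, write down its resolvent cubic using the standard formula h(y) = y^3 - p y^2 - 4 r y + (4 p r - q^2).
h(y) = y^3 - 12*y^2 + 24*y - 324

Identify coefficients: p = 12, q = 6, r = -6.
Plug into h(y) = y^3 - p y^2 - 4 r y + (4 p r - q^2):
  h(y) = y^3 - (12) y^2 - 4*(-6) y + (4*(12)*(-6) - (6)^2)
       = y^3 + (-12) y^2 + (24) y + (-324).
Simplifying: h(y) = y^3 - 12*y^2 + 24*y - 324.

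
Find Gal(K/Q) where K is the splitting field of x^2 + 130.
Gal(K/Q) = Z/2Z (cyclic of order 2)

x^2 + 130 is irreducible over Q since -130 is not a rational square. The splitting field Q(sqrt(-130)) has degree 2 over Q, and its unique nontrivial automorphism is sqrt(-130) ↦ -sqrt(-130). Hence Gal(Q(sqrt(-130))/Q) = Z/2Z.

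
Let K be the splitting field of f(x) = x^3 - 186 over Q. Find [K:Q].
[K:Q] = 6

x^3 - 186 has one real root r = 186^(1/3) and two complex roots r*zeta_3, r*zeta_3^2 where zeta_3 = e^(2*pi*i/3). The splitting field is Q(r, zeta_3). [Q(r):Q] = 3 and [Q(zeta_3):Q] = 2 with gcd = 1, so [Q(r, zeta_3):Q] = 3 * 2 = 6.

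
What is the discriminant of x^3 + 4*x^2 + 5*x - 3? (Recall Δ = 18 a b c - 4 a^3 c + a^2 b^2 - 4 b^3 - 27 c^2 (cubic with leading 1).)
Δ = -655

For x^3 + a x^2 + b x + c the discriminant is Δ = 18 a b c - 4 a^3 c + a^2 b^2 - 4 b^3 - 27 c^2.
Plug a = 4, b = 5, c = -3:
  18*(4)*(5)*(-3) - 4*(4)^3*(-3) + (4)^2*(5)^2 - 4*(5)^3 - 27*(-3)^2
  = -1080 + (768) + 400 + (-500) + (-243)
  = -655.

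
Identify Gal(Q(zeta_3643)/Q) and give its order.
|Gal(Q(zeta_3643)/Q)| = phi(3643) = 3642; group ≅ (Z/3643Z)^* ≅ Z/3642Z

The n-th cyclotomic polynomial Φ_3643(x) is the minimal polynomial of zeta_3643 over Q and has degree phi(3643) = 3642. So Q(zeta_3643) is a degree-3642 Galois extension with Galois group (Z/3643Z)^*. (Z/3643Z)^* is cyclic since 3643 is an odd prime power (or 4). Hence Gal(Q(zeta_3643)/Q) ≅ Z/3642Z.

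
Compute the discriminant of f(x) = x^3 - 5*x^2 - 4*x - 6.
Δ = -5476

For x^3 + a x^2 + b x + c the discriminant is Δ = 18 a b c - 4 a^3 c + a^2 b^2 - 4 b^3 - 27 c^2.
Plug a = -5, b = -4, c = -6:
  18*(-5)*(-4)*(-6) - 4*(-5)^3*(-6) + (-5)^2*(-4)^2 - 4*(-4)^3 - 27*(-6)^2
  = -2160 + (-3000) + 400 + (256) + (-972)
  = -5476.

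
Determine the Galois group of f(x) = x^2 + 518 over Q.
Gal(K/Q) = Z/2Z (cyclic of order 2)

x^2 + 518 is irreducible over Q since -518 is not a rational square. The splitting field Q(sqrt(-518)) has degree 2 over Q, and its unique nontrivial automorphism is sqrt(-518) ↦ -sqrt(-518). Hence Gal(Q(sqrt(-518))/Q) = Z/2Z.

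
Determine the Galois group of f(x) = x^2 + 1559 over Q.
Gal(K/Q) = Z/2Z (cyclic of order 2)

x^2 + 1559 is irreducible over Q since -1559 is not a rational square. The splitting field Q(sqrt(-1559)) has degree 2 over Q, and its unique nontrivial automorphism is sqrt(-1559) ↦ -sqrt(-1559). Hence Gal(Q(sqrt(-1559))/Q) = Z/2Z.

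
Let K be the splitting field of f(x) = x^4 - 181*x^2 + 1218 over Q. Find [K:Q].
[K:Q] = 4

f factors as (x^2 - 174)(x^2 - 7); the splitting field is K = Q(sqrt(174), sqrt(7)). Since 174, 7, and 1218 are all non-squares in Q, the three subfields Q(sqrt(174)), Q(sqrt(7)), Q(sqrt(1218)) are distinct degree-2 extensions, so [K:Q] = 4 (Klein four Galois group).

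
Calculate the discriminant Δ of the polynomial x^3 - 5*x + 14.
Δ = -4792

For a depressed cubic x^3 + p x + q the discriminant is Δ = -4 p^3 - 27 q^2 = -4*(-5)^3 - 27*(14)^2 = 500 - 5292 = -4792.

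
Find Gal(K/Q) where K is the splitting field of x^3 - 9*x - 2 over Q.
Gal(K/Q) = S_3 (symmetric group of order 6)

Compute the discriminant of x^3 + (0)*x^2 + (-9)*x + (-2): Δ = 2808. Since Δ is not a rational square, the Galois group is not contained in A_3; it must be the full S_3 (irreducibility of the cubic rules out anything smaller).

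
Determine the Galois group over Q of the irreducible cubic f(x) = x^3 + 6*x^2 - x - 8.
Gal(K/Q) = S_3 (symmetric group of order 6)

Compute the discriminant of x^3 + (6)*x^2 + (-1)*x + (-8): Δ = 6088. Since Δ is not a rational square, the Galois group is not contained in A_3; it must be the full S_3 (irreducibility of the cubic rules out anything smaller).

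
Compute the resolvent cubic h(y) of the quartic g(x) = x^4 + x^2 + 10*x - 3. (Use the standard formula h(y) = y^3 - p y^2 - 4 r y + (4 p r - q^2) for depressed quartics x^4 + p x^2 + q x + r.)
h(y) = y^3 - y^2 + 12*y - 112

Identify coefficients: p = 1, q = 10, r = -3.
Plug into h(y) = y^3 - p y^2 - 4 r y + (4 p r - q^2):
  h(y) = y^3 - (1) y^2 - 4*(-3) y + (4*(1)*(-3) - (10)^2)
       = y^3 + (-1) y^2 + (12) y + (-112).
Simplifying: h(y) = y^3 - y^2 + 12*y - 112.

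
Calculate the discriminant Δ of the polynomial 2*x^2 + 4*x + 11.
Δ = -72

For a quadratic a x^2 + b x + c the discriminant is Δ = b^2 - 4ac = (4)^2 - 4*(2)*(11) = 16 - (88) = -72.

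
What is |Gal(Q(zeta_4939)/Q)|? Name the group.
|Gal(Q(zeta_4939)/Q)| = phi(4939) = 4480; group ≅ (Z/4939Z)^* ≅ Z/10Z × Z/448Z

The n-th cyclotomic polynomial Φ_4939(x) is the minimal polynomial of zeta_4939 over Q and has degree phi(4939) = 4480. So Q(zeta_4939) is a degree-4480 Galois extension with Galois group (Z/4939Z)^*. By CRT, (Z/4939Z)^* ≅ (Z/11Z)^* × (Z/449Z)^*. Each prime-power unit group is (Z/11Z)^* ≅ Z/10Z; (Z/449Z)^* ≅ Z/448Z. Hence Gal(Q(zeta_4939)/Q) ≅ Z/10Z × Z/448Z.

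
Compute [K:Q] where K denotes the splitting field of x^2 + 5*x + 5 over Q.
[K:Q] = 2

The discriminant of x^2 + (5)*x + (5) is b^2 - 4c = 25 - (20) = 5. Since 5 is not a perfect square in Q, the polynomial is irreducible over Q. Its two roots generate a degree-2 extension, so [K:Q] = 2.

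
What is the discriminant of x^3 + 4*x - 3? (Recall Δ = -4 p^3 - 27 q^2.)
Δ = -499

For a depressed cubic x^3 + p x + q the discriminant is Δ = -4 p^3 - 27 q^2 = -4*(4)^3 - 27*(-3)^2 = -256 - 243 = -499.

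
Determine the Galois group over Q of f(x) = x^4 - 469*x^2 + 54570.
Gal(K/Q) = V_4 (Klein four-group, Z/2Z × Z/2Z)

f factors as (x^2 - 255)(x^2 - 214), so the splitting field is K = Q(sqrt(255), sqrt(214)). The elements 255, 214, 54570 are all non-squares in Q, so sqrt(255) and sqrt(214) generate independent quadratic extensions. Thus [K:Q] = 4 and Gal(K/Q) is generated by the two order-2 automorphisms sqrt(255) ↦ -sqrt(255) and sqrt(214) ↦ -sqrt(214), giving V_4.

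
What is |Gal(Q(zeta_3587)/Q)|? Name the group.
|Gal(Q(zeta_3587)/Q)| = phi(3587) = 3360; group ≅ (Z/3587Z)^* ≅ Z/16Z × Z/210Z

The n-th cyclotomic polynomial Φ_3587(x) is the minimal polynomial of zeta_3587 over Q and has degree phi(3587) = 3360. So Q(zeta_3587) is a degree-3360 Galois extension with Galois group (Z/3587Z)^*. By CRT, (Z/3587Z)^* ≅ (Z/17Z)^* × (Z/211Z)^*. Each prime-power unit group is (Z/17Z)^* ≅ Z/16Z; (Z/211Z)^* ≅ Z/210Z. Hence Gal(Q(zeta_3587)/Q) ≅ Z/16Z × Z/210Z.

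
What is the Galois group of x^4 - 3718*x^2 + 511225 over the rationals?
Gal(K/Q) = Z/2Z (cyclic of order 2)

f factors as (x^2 - 143)(x^2 - 3575), so the splitting field is K = Q(sqrt(143), sqrt(3575)). The squarefree part of 143 is 143 and the squarefree part of 3575 is also 143, so sqrt(143) and sqrt(3575) are both rational multiples of sqrt(143). Hence Q(sqrt(143)) = Q(sqrt(3575)) = Q(sqrt(143)), and the splitting field collapses to a single degree-2 extension with Galois group Z/2Z.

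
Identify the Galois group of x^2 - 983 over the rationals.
Gal(K/Q) = Z/2Z (cyclic of order 2)

x^2 - 983 is irreducible over Q since 983 is not a rational square. The splitting field Q(sqrt(983)) has degree 2 over Q, and its unique nontrivial automorphism is sqrt(983) ↦ -sqrt(983). Hence Gal(Q(sqrt(983))/Q) = Z/2Z.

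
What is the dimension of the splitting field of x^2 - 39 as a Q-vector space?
[K:Q] = 2

The polynomial x^2 - 39 is irreducible over Q since 39 is not a perfect square. Its splitting field is Q(sqrt(39)), which has degree 2 over Q.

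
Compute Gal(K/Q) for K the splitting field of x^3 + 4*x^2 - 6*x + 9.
Gal(K/Q) = S_3 (symmetric group of order 6)

Compute the discriminant of x^3 + (4)*x^2 + (-6)*x + (9): Δ = -6939. Since Δ is not a rational square, the Galois group is not contained in A_3; it must be the full S_3 (irreducibility of the cubic rules out anything smaller).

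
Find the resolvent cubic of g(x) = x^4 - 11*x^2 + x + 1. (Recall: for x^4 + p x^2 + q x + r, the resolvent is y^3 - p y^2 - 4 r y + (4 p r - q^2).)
h(y) = y^3 + 11*y^2 - 4*y - 45

Identify coefficients: p = -11, q = 1, r = 1.
Plug into h(y) = y^3 - p y^2 - 4 r y + (4 p r - q^2):
  h(y) = y^3 - (-11) y^2 - 4*(1) y + (4*(-11)*(1) - (1)^2)
       = y^3 + (11) y^2 + (-4) y + (-45).
Simplifying: h(y) = y^3 + 11*y^2 - 4*y - 45.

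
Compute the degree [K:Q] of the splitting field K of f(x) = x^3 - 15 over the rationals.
[K:Q] = 6

x^3 - 15 has one real root r = 15^(1/3) and two complex roots r*zeta_3, r*zeta_3^2 where zeta_3 = e^(2*pi*i/3). The splitting field is Q(r, zeta_3). [Q(r):Q] = 3 and [Q(zeta_3):Q] = 2 with gcd = 1, so [Q(r, zeta_3):Q] = 3 * 2 = 6.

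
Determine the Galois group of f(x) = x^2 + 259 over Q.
Gal(K/Q) = Z/2Z (cyclic of order 2)

x^2 + 259 is irreducible over Q since -259 is not a rational square. The splitting field Q(sqrt(-259)) has degree 2 over Q, and its unique nontrivial automorphism is sqrt(-259) ↦ -sqrt(-259). Hence Gal(Q(sqrt(-259))/Q) = Z/2Z.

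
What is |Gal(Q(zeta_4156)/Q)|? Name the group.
|Gal(Q(zeta_4156)/Q)| = phi(4156) = 2076; group ≅ (Z/4156Z)^* ≅ Z/2Z × Z/1038Z

The n-th cyclotomic polynomial Φ_4156(x) is the minimal polynomial of zeta_4156 over Q and has degree phi(4156) = 2076. So Q(zeta_4156) is a degree-2076 Galois extension with Galois group (Z/4156Z)^*. By CRT, (Z/4156Z)^* ≅ (Z/4Z)^* × (Z/1039Z)^*. Each prime-power unit group is (Z/4Z)^* ≅ Z/2Z; (Z/1039Z)^* ≅ Z/1038Z. Hence Gal(Q(zeta_4156)/Q) ≅ Z/2Z × Z/1038Z.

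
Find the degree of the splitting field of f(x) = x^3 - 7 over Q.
[K:Q] = 6

x^3 - 7 has one real root r = 7^(1/3) and two complex roots r*zeta_3, r*zeta_3^2 where zeta_3 = e^(2*pi*i/3). The splitting field is Q(r, zeta_3). [Q(r):Q] = 3 and [Q(zeta_3):Q] = 2 with gcd = 1, so [Q(r, zeta_3):Q] = 3 * 2 = 6.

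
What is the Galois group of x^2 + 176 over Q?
Gal(K/Q) = Z/2Z (cyclic of order 2)

x^2 + 176 is irreducible over Q since -176 is not a rational square. The splitting field Q(sqrt(-176)) has degree 2 over Q, and its unique nontrivial automorphism is sqrt(-176) ↦ -sqrt(-176). Hence Gal(Q(sqrt(-176))/Q) = Z/2Z.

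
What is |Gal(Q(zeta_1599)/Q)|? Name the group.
|Gal(Q(zeta_1599)/Q)| = phi(1599) = 960; group ≅ (Z/1599Z)^* ≅ Z/2Z × Z/12Z × Z/40Z

The n-th cyclotomic polynomial Φ_1599(x) is the minimal polynomial of zeta_1599 over Q and has degree phi(1599) = 960. So Q(zeta_1599) is a degree-960 Galois extension with Galois group (Z/1599Z)^*. By CRT, (Z/1599Z)^* ≅ (Z/3Z)^* × (Z/13Z)^* × (Z/41Z)^*. Each prime-power unit group is (Z/3Z)^* ≅ Z/2Z; (Z/13Z)^* ≅ Z/12Z; (Z/41Z)^* ≅ Z/40Z. Hence Gal(Q(zeta_1599)/Q) ≅ Z/2Z × Z/12Z × Z/40Z.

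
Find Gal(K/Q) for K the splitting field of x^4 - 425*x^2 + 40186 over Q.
Gal(K/Q) = V_4 (Klein four-group, Z/2Z × Z/2Z)

f factors as (x^2 - 283)(x^2 - 142), so the splitting field is K = Q(sqrt(283), sqrt(142)). The elements 283, 142, 40186 are all non-squares in Q, so sqrt(283) and sqrt(142) generate independent quadratic extensions. Thus [K:Q] = 4 and Gal(K/Q) is generated by the two order-2 automorphisms sqrt(283) ↦ -sqrt(283) and sqrt(142) ↦ -sqrt(142), giving V_4.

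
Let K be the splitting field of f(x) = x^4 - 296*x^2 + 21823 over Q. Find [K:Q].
[K:Q] = 4

f factors as (x^2 - 139)(x^2 - 157); the splitting field is K = Q(sqrt(139), sqrt(157)). Since 139, 157, and 21823 are all non-squares in Q, the three subfields Q(sqrt(139)), Q(sqrt(157)), Q(sqrt(21823)) are distinct degree-2 extensions, so [K:Q] = 4 (Klein four Galois group).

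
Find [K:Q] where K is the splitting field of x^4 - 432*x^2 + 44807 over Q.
[K:Q] = 4

f factors as (x^2 - 259)(x^2 - 173); the splitting field is K = Q(sqrt(259), sqrt(173)). Since 259, 173, and 44807 are all non-squares in Q, the three subfields Q(sqrt(259)), Q(sqrt(173)), Q(sqrt(44807)) are distinct degree-2 extensions, so [K:Q] = 4 (Klein four Galois group).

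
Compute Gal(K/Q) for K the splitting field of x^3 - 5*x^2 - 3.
Gal(K/Q) = S_3 (symmetric group of order 6)

Compute the discriminant of x^3 + (-5)*x^2 + (0)*x + (-3): Δ = -1743. Since Δ is not a rational square, the Galois group is not contained in A_3; it must be the full S_3 (irreducibility of the cubic rules out anything smaller).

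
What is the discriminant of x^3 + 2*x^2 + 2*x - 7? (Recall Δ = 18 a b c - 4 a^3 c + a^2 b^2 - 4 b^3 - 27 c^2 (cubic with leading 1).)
Δ = -1619

For x^3 + a x^2 + b x + c the discriminant is Δ = 18 a b c - 4 a^3 c + a^2 b^2 - 4 b^3 - 27 c^2.
Plug a = 2, b = 2, c = -7:
  18*(2)*(2)*(-7) - 4*(2)^3*(-7) + (2)^2*(2)^2 - 4*(2)^3 - 27*(-7)^2
  = -504 + (224) + 16 + (-32) + (-1323)
  = -1619.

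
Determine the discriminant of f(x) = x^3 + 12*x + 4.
Δ = -7344

For a depressed cubic x^3 + p x + q the discriminant is Δ = -4 p^3 - 27 q^2 = -4*(12)^3 - 27*(4)^2 = -6912 - 432 = -7344.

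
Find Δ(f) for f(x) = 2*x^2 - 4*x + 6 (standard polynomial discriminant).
Δ = -32

For a quadratic a x^2 + b x + c the discriminant is Δ = b^2 - 4ac = (-4)^2 - 4*(2)*(6) = 16 - (48) = -32.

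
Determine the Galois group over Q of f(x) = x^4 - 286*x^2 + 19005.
Gal(K/Q) = V_4 (Klein four-group, Z/2Z × Z/2Z)

f factors as (x^2 - 181)(x^2 - 105), so the splitting field is K = Q(sqrt(181), sqrt(105)). The elements 181, 105, 19005 are all non-squares in Q, so sqrt(181) and sqrt(105) generate independent quadratic extensions. Thus [K:Q] = 4 and Gal(K/Q) is generated by the two order-2 automorphisms sqrt(181) ↦ -sqrt(181) and sqrt(105) ↦ -sqrt(105), giving V_4.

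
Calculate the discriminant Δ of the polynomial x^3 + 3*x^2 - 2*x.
Δ = 68

For x^3 + a x^2 + b x + c the discriminant is Δ = 18 a b c - 4 a^3 c + a^2 b^2 - 4 b^3 - 27 c^2.
Plug a = 3, b = -2, c = 0:
  18*(3)*(-2)*(0) - 4*(3)^3*(0) + (3)^2*(-2)^2 - 4*(-2)^3 - 27*(0)^2
  = 0 + (0) + 36 + (32) + (0)
  = 68.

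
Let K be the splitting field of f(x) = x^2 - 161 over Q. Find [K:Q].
[K:Q] = 2

The polynomial x^2 - 161 is irreducible over Q since 161 is not a perfect square. Its splitting field is Q(sqrt(161)), which has degree 2 over Q.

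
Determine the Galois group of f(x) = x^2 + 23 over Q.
Gal(K/Q) = Z/2Z (cyclic of order 2)

x^2 + 23 is irreducible over Q since -23 is not a rational square. The splitting field Q(sqrt(-23)) has degree 2 over Q, and its unique nontrivial automorphism is sqrt(-23) ↦ -sqrt(-23). Hence Gal(Q(sqrt(-23))/Q) = Z/2Z.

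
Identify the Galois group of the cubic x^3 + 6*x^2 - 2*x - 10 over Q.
Gal(K/Q) = S_3 (symmetric group of order 6)

Compute the discriminant of x^3 + (6)*x^2 + (-2)*x + (-10): Δ = 8276. Since Δ is not a rational square, the Galois group is not contained in A_3; it must be the full S_3 (irreducibility of the cubic rules out anything smaller).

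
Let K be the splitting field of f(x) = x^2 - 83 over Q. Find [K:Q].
[K:Q] = 2

The polynomial x^2 - 83 is irreducible over Q since 83 is not a perfect square. Its splitting field is Q(sqrt(83)), which has degree 2 over Q.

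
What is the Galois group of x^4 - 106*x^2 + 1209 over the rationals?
Gal(K/Q) = V_4 (Klein four-group, Z/2Z × Z/2Z)

f factors as (x^2 - 13)(x^2 - 93), so the splitting field is K = Q(sqrt(13), sqrt(93)). The elements 13, 93, 1209 are all non-squares in Q, so sqrt(13) and sqrt(93) generate independent quadratic extensions. Thus [K:Q] = 4 and Gal(K/Q) is generated by the two order-2 automorphisms sqrt(13) ↦ -sqrt(13) and sqrt(93) ↦ -sqrt(93), giving V_4.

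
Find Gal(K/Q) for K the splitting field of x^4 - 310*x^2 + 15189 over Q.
Gal(K/Q) = V_4 (Klein four-group, Z/2Z × Z/2Z)

f factors as (x^2 - 249)(x^2 - 61), so the splitting field is K = Q(sqrt(249), sqrt(61)). The elements 249, 61, 15189 are all non-squares in Q, so sqrt(249) and sqrt(61) generate independent quadratic extensions. Thus [K:Q] = 4 and Gal(K/Q) is generated by the two order-2 automorphisms sqrt(249) ↦ -sqrt(249) and sqrt(61) ↦ -sqrt(61), giving V_4.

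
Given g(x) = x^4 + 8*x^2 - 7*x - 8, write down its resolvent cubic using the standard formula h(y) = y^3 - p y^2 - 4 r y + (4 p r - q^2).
h(y) = y^3 - 8*y^2 + 32*y - 305

Identify coefficients: p = 8, q = -7, r = -8.
Plug into h(y) = y^3 - p y^2 - 4 r y + (4 p r - q^2):
  h(y) = y^3 - (8) y^2 - 4*(-8) y + (4*(8)*(-8) - (-7)^2)
       = y^3 + (-8) y^2 + (32) y + (-305).
Simplifying: h(y) = y^3 - 8*y^2 + 32*y - 305.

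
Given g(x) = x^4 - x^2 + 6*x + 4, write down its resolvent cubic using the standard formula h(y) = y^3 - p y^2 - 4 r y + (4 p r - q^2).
h(y) = y^3 + y^2 - 16*y - 52

Identify coefficients: p = -1, q = 6, r = 4.
Plug into h(y) = y^3 - p y^2 - 4 r y + (4 p r - q^2):
  h(y) = y^3 - (-1) y^2 - 4*(4) y + (4*(-1)*(4) - (6)^2)
       = y^3 + (1) y^2 + (-16) y + (-52).
Simplifying: h(y) = y^3 + y^2 - 16*y - 52.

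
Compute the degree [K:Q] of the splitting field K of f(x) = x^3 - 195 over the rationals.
[K:Q] = 6

x^3 - 195 has one real root r = 195^(1/3) and two complex roots r*zeta_3, r*zeta_3^2 where zeta_3 = e^(2*pi*i/3). The splitting field is Q(r, zeta_3). [Q(r):Q] = 3 and [Q(zeta_3):Q] = 2 with gcd = 1, so [Q(r, zeta_3):Q] = 3 * 2 = 6.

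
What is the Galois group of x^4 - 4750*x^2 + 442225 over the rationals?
Gal(K/Q) = Z/2Z (cyclic of order 2)

f factors as (x^2 - 95)(x^2 - 4655), so the splitting field is K = Q(sqrt(95), sqrt(4655)). The squarefree part of 95 is 95 and the squarefree part of 4655 is also 95, so sqrt(95) and sqrt(4655) are both rational multiples of sqrt(95). Hence Q(sqrt(95)) = Q(sqrt(4655)) = Q(sqrt(95)), and the splitting field collapses to a single degree-2 extension with Galois group Z/2Z.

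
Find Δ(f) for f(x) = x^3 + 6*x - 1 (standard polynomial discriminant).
Δ = -891

For a depressed cubic x^3 + p x + q the discriminant is Δ = -4 p^3 - 27 q^2 = -4*(6)^3 - 27*(-1)^2 = -864 - 27 = -891.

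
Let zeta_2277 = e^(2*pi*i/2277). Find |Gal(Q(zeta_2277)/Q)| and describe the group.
|Gal(Q(zeta_2277)/Q)| = phi(2277) = 1320; group ≅ (Z/2277Z)^* ≅ Z/6Z × Z/10Z × Z/22Z

The n-th cyclotomic polynomial Φ_2277(x) is the minimal polynomial of zeta_2277 over Q and has degree phi(2277) = 1320. So Q(zeta_2277) is a degree-1320 Galois extension with Galois group (Z/2277Z)^*. By CRT, (Z/2277Z)^* ≅ (Z/9Z)^* × (Z/11Z)^* × (Z/23Z)^*. Each prime-power unit group is (Z/9Z)^* ≅ Z/6Z; (Z/11Z)^* ≅ Z/10Z; (Z/23Z)^* ≅ Z/22Z. Hence Gal(Q(zeta_2277)/Q) ≅ Z/6Z × Z/10Z × Z/22Z.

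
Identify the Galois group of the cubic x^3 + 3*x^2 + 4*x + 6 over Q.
Gal(K/Q) = S_3 (symmetric group of order 6)

Compute the discriminant of x^3 + (3)*x^2 + (4)*x + (6): Δ = -436. Since Δ is not a rational square, the Galois group is not contained in A_3; it must be the full S_3 (irreducibility of the cubic rules out anything smaller).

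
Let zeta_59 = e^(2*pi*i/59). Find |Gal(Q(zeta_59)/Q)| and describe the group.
|Gal(Q(zeta_59)/Q)| = phi(59) = 58; group ≅ (Z/59Z)^* ≅ Z/58Z

The n-th cyclotomic polynomial Φ_59(x) is the minimal polynomial of zeta_59 over Q and has degree phi(59) = 58. So Q(zeta_59) is a degree-58 Galois extension with Galois group (Z/59Z)^*. (Z/59Z)^* is cyclic since 59 is an odd prime power (or 4). Hence Gal(Q(zeta_59)/Q) ≅ Z/58Z.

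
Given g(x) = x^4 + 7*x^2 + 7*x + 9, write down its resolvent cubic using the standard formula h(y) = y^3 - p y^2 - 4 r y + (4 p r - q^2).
h(y) = y^3 - 7*y^2 - 36*y + 203

Identify coefficients: p = 7, q = 7, r = 9.
Plug into h(y) = y^3 - p y^2 - 4 r y + (4 p r - q^2):
  h(y) = y^3 - (7) y^2 - 4*(9) y + (4*(7)*(9) - (7)^2)
       = y^3 + (-7) y^2 + (-36) y + (203).
Simplifying: h(y) = y^3 - 7*y^2 - 36*y + 203.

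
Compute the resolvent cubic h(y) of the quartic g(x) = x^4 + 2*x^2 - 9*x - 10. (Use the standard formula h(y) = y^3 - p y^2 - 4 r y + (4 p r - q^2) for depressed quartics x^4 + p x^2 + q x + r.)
h(y) = y^3 - 2*y^2 + 40*y - 161

Identify coefficients: p = 2, q = -9, r = -10.
Plug into h(y) = y^3 - p y^2 - 4 r y + (4 p r - q^2):
  h(y) = y^3 - (2) y^2 - 4*(-10) y + (4*(2)*(-10) - (-9)^2)
       = y^3 + (-2) y^2 + (40) y + (-161).
Simplifying: h(y) = y^3 - 2*y^2 + 40*y - 161.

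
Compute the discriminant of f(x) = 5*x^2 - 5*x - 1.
Δ = 45

For a quadratic a x^2 + b x + c the discriminant is Δ = b^2 - 4ac = (-5)^2 - 4*(5)*(-1) = 25 - (-20) = 45.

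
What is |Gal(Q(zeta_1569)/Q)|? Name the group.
|Gal(Q(zeta_1569)/Q)| = phi(1569) = 1044; group ≅ (Z/1569Z)^* ≅ Z/2Z × Z/522Z

The n-th cyclotomic polynomial Φ_1569(x) is the minimal polynomial of zeta_1569 over Q and has degree phi(1569) = 1044. So Q(zeta_1569) is a degree-1044 Galois extension with Galois group (Z/1569Z)^*. By CRT, (Z/1569Z)^* ≅ (Z/3Z)^* × (Z/523Z)^*. Each prime-power unit group is (Z/3Z)^* ≅ Z/2Z; (Z/523Z)^* ≅ Z/522Z. Hence Gal(Q(zeta_1569)/Q) ≅ Z/2Z × Z/522Z.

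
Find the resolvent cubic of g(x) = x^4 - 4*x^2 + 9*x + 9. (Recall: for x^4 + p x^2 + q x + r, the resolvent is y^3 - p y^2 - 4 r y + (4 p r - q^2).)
h(y) = y^3 + 4*y^2 - 36*y - 225

Identify coefficients: p = -4, q = 9, r = 9.
Plug into h(y) = y^3 - p y^2 - 4 r y + (4 p r - q^2):
  h(y) = y^3 - (-4) y^2 - 4*(9) y + (4*(-4)*(9) - (9)^2)
       = y^3 + (4) y^2 + (-36) y + (-225).
Simplifying: h(y) = y^3 + 4*y^2 - 36*y - 225.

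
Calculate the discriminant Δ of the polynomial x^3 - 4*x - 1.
Δ = 229

For a depressed cubic x^3 + p x + q the discriminant is Δ = -4 p^3 - 27 q^2 = -4*(-4)^3 - 27*(-1)^2 = 256 - 27 = 229.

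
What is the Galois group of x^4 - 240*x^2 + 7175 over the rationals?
Gal(K/Q) = V_4 (Klein four-group, Z/2Z × Z/2Z)

f factors as (x^2 - 205)(x^2 - 35), so the splitting field is K = Q(sqrt(205), sqrt(35)). The elements 205, 35, 7175 are all non-squares in Q, so sqrt(205) and sqrt(35) generate independent quadratic extensions. Thus [K:Q] = 4 and Gal(K/Q) is generated by the two order-2 automorphisms sqrt(205) ↦ -sqrt(205) and sqrt(35) ↦ -sqrt(35), giving V_4.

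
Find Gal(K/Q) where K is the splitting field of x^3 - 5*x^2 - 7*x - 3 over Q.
Gal(K/Q) = S_3 (symmetric group of order 6)

Compute the discriminant of x^3 + (-5)*x^2 + (-7)*x + (-3): Δ = -1036. Since Δ is not a rational square, the Galois group is not contained in A_3; it must be the full S_3 (irreducibility of the cubic rules out anything smaller).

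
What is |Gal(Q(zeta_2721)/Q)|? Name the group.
|Gal(Q(zeta_2721)/Q)| = phi(2721) = 1812; group ≅ (Z/2721Z)^* ≅ Z/2Z × Z/906Z

The n-th cyclotomic polynomial Φ_2721(x) is the minimal polynomial of zeta_2721 over Q and has degree phi(2721) = 1812. So Q(zeta_2721) is a degree-1812 Galois extension with Galois group (Z/2721Z)^*. By CRT, (Z/2721Z)^* ≅ (Z/3Z)^* × (Z/907Z)^*. Each prime-power unit group is (Z/3Z)^* ≅ Z/2Z; (Z/907Z)^* ≅ Z/906Z. Hence Gal(Q(zeta_2721)/Q) ≅ Z/2Z × Z/906Z.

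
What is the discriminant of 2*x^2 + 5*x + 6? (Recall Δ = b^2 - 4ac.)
Δ = -23

For a quadratic a x^2 + b x + c the discriminant is Δ = b^2 - 4ac = (5)^2 - 4*(2)*(6) = 25 - (48) = -23.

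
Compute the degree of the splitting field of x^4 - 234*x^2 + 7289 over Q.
[K:Q] = 4

f factors as (x^2 - 197)(x^2 - 37); the splitting field is K = Q(sqrt(197), sqrt(37)). Since 197, 37, and 7289 are all non-squares in Q, the three subfields Q(sqrt(197)), Q(sqrt(37)), Q(sqrt(7289)) are distinct degree-2 extensions, so [K:Q] = 4 (Klein four Galois group).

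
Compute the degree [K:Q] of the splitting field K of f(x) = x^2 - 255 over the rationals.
[K:Q] = 2

The polynomial x^2 - 255 is irreducible over Q since 255 is not a perfect square. Its splitting field is Q(sqrt(255)), which has degree 2 over Q.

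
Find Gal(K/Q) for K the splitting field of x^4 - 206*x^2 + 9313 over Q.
Gal(K/Q) = V_4 (Klein four-group, Z/2Z × Z/2Z)

f factors as (x^2 - 67)(x^2 - 139), so the splitting field is K = Q(sqrt(67), sqrt(139)). The elements 67, 139, 9313 are all non-squares in Q, so sqrt(67) and sqrt(139) generate independent quadratic extensions. Thus [K:Q] = 4 and Gal(K/Q) is generated by the two order-2 automorphisms sqrt(67) ↦ -sqrt(67) and sqrt(139) ↦ -sqrt(139), giving V_4.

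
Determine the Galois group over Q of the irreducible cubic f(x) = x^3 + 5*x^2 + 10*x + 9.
Gal(K/Q) = S_3 (symmetric group of order 6)

Compute the discriminant of x^3 + (5)*x^2 + (10)*x + (9): Δ = -87. Since Δ is not a rational square, the Galois group is not contained in A_3; it must be the full S_3 (irreducibility of the cubic rules out anything smaller).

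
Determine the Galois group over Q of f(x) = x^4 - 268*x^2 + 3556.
Gal(K/Q) = V_4 (Klein four-group, Z/2Z × Z/2Z)

f factors as (x^2 - 14)(x^2 - 254), so the splitting field is K = Q(sqrt(14), sqrt(254)). The elements 14, 254, 3556 are all non-squares in Q, so sqrt(14) and sqrt(254) generate independent quadratic extensions. Thus [K:Q] = 4 and Gal(K/Q) is generated by the two order-2 automorphisms sqrt(14) ↦ -sqrt(14) and sqrt(254) ↦ -sqrt(254), giving V_4.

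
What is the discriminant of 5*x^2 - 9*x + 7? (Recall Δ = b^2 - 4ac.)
Δ = -59

For a quadratic a x^2 + b x + c the discriminant is Δ = b^2 - 4ac = (-9)^2 - 4*(5)*(7) = 81 - (140) = -59.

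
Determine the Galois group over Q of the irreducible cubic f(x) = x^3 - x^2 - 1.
Gal(K/Q) = S_3 (symmetric group of order 6)

Compute the discriminant of x^3 + (-1)*x^2 + (0)*x + (-1): Δ = -31. Since Δ is not a rational square, the Galois group is not contained in A_3; it must be the full S_3 (irreducibility of the cubic rules out anything smaller).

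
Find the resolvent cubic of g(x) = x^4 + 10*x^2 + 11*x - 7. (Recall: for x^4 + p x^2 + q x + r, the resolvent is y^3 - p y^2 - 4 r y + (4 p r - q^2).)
h(y) = y^3 - 10*y^2 + 28*y - 401

Identify coefficients: p = 10, q = 11, r = -7.
Plug into h(y) = y^3 - p y^2 - 4 r y + (4 p r - q^2):
  h(y) = y^3 - (10) y^2 - 4*(-7) y + (4*(10)*(-7) - (11)^2)
       = y^3 + (-10) y^2 + (28) y + (-401).
Simplifying: h(y) = y^3 - 10*y^2 + 28*y - 401.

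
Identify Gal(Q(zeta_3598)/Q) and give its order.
|Gal(Q(zeta_3598)/Q)| = phi(3598) = 1536; group ≅ (Z/3598Z)^* ≅ Z/6Z × Z/256Z

The n-th cyclotomic polynomial Φ_3598(x) is the minimal polynomial of zeta_3598 over Q and has degree phi(3598) = 1536. So Q(zeta_3598) is a degree-1536 Galois extension with Galois group (Z/3598Z)^*. By CRT, (Z/3598Z)^* ≅ (Z/2Z)^* × (Z/7Z)^* × (Z/257Z)^*. Each prime-power unit group is (Z/2Z)^* ≅ trivial group (order 1); (Z/7Z)^* ≅ Z/6Z; (Z/257Z)^* ≅ Z/256Z. Hence Gal(Q(zeta_3598)/Q) ≅ Z/6Z × Z/256Z.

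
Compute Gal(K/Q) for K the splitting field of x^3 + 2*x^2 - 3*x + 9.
Gal(K/Q) = S_3 (symmetric group of order 6)

Compute the discriminant of x^3 + (2)*x^2 + (-3)*x + (9): Δ = -3303. Since Δ is not a rational square, the Galois group is not contained in A_3; it must be the full S_3 (irreducibility of the cubic rules out anything smaller).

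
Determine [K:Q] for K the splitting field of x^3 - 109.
[K:Q] = 6

x^3 - 109 has one real root r = 109^(1/3) and two complex roots r*zeta_3, r*zeta_3^2 where zeta_3 = e^(2*pi*i/3). The splitting field is Q(r, zeta_3). [Q(r):Q] = 3 and [Q(zeta_3):Q] = 2 with gcd = 1, so [Q(r, zeta_3):Q] = 3 * 2 = 6.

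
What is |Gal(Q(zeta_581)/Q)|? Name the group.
|Gal(Q(zeta_581)/Q)| = phi(581) = 492; group ≅ (Z/581Z)^* ≅ Z/6Z × Z/82Z

The n-th cyclotomic polynomial Φ_581(x) is the minimal polynomial of zeta_581 over Q and has degree phi(581) = 492. So Q(zeta_581) is a degree-492 Galois extension with Galois group (Z/581Z)^*. By CRT, (Z/581Z)^* ≅ (Z/7Z)^* × (Z/83Z)^*. Each prime-power unit group is (Z/7Z)^* ≅ Z/6Z; (Z/83Z)^* ≅ Z/82Z. Hence Gal(Q(zeta_581)/Q) ≅ Z/6Z × Z/82Z.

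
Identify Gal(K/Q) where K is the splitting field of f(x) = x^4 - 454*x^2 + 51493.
Gal(K/Q) = V_4 (Klein four-group, Z/2Z × Z/2Z)

f factors as (x^2 - 233)(x^2 - 221), so the splitting field is K = Q(sqrt(233), sqrt(221)). The elements 233, 221, 51493 are all non-squares in Q, so sqrt(233) and sqrt(221) generate independent quadratic extensions. Thus [K:Q] = 4 and Gal(K/Q) is generated by the two order-2 automorphisms sqrt(233) ↦ -sqrt(233) and sqrt(221) ↦ -sqrt(221), giving V_4.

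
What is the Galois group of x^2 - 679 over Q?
Gal(K/Q) = Z/2Z (cyclic of order 2)

x^2 - 679 is irreducible over Q since 679 is not a rational square. The splitting field Q(sqrt(679)) has degree 2 over Q, and its unique nontrivial automorphism is sqrt(679) ↦ -sqrt(679). Hence Gal(Q(sqrt(679))/Q) = Z/2Z.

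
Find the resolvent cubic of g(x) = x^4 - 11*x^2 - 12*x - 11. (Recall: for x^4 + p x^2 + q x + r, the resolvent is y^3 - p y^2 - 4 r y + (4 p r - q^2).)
h(y) = y^3 + 11*y^2 + 44*y + 340

Identify coefficients: p = -11, q = -12, r = -11.
Plug into h(y) = y^3 - p y^2 - 4 r y + (4 p r - q^2):
  h(y) = y^3 - (-11) y^2 - 4*(-11) y + (4*(-11)*(-11) - (-12)^2)
       = y^3 + (11) y^2 + (44) y + (340).
Simplifying: h(y) = y^3 + 11*y^2 + 44*y + 340.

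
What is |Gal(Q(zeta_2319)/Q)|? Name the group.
|Gal(Q(zeta_2319)/Q)| = phi(2319) = 1544; group ≅ (Z/2319Z)^* ≅ Z/2Z × Z/772Z

The n-th cyclotomic polynomial Φ_2319(x) is the minimal polynomial of zeta_2319 over Q and has degree phi(2319) = 1544. So Q(zeta_2319) is a degree-1544 Galois extension with Galois group (Z/2319Z)^*. By CRT, (Z/2319Z)^* ≅ (Z/3Z)^* × (Z/773Z)^*. Each prime-power unit group is (Z/3Z)^* ≅ Z/2Z; (Z/773Z)^* ≅ Z/772Z. Hence Gal(Q(zeta_2319)/Q) ≅ Z/2Z × Z/772Z.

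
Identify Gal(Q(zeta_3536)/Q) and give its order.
|Gal(Q(zeta_3536)/Q)| = phi(3536) = 1536; group ≅ (Z/3536Z)^* ≅ Z/2Z × Z/4Z × Z/12Z × Z/16Z

The n-th cyclotomic polynomial Φ_3536(x) is the minimal polynomial of zeta_3536 over Q and has degree phi(3536) = 1536. So Q(zeta_3536) is a degree-1536 Galois extension with Galois group (Z/3536Z)^*. By CRT, (Z/3536Z)^* ≅ (Z/16Z)^* × (Z/13Z)^* × (Z/17Z)^*. Each prime-power unit group is (Z/16Z)^* ≅ Z/2Z × Z/4Z; (Z/13Z)^* ≅ Z/12Z; (Z/17Z)^* ≅ Z/16Z. Hence Gal(Q(zeta_3536)/Q) ≅ Z/2Z × Z/4Z × Z/12Z × Z/16Z.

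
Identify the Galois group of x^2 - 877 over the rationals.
Gal(K/Q) = Z/2Z (cyclic of order 2)

x^2 - 877 is irreducible over Q since 877 is not a rational square. The splitting field Q(sqrt(877)) has degree 2 over Q, and its unique nontrivial automorphism is sqrt(877) ↦ -sqrt(877). Hence Gal(Q(sqrt(877))/Q) = Z/2Z.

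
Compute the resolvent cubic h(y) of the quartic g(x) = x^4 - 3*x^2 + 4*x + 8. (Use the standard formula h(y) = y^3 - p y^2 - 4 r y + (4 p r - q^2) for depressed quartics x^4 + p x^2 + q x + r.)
h(y) = y^3 + 3*y^2 - 32*y - 112

Identify coefficients: p = -3, q = 4, r = 8.
Plug into h(y) = y^3 - p y^2 - 4 r y + (4 p r - q^2):
  h(y) = y^3 - (-3) y^2 - 4*(8) y + (4*(-3)*(8) - (4)^2)
       = y^3 + (3) y^2 + (-32) y + (-112).
Simplifying: h(y) = y^3 + 3*y^2 - 32*y - 112.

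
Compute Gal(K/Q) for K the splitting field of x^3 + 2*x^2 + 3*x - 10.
Gal(K/Q) = S_3 (symmetric group of order 6)

Compute the discriminant of x^3 + (2)*x^2 + (3)*x + (-10): Δ = -3532. Since Δ is not a rational square, the Galois group is not contained in A_3; it must be the full S_3 (irreducibility of the cubic rules out anything smaller).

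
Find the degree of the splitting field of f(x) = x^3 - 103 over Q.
[K:Q] = 6

x^3 - 103 has one real root r = 103^(1/3) and two complex roots r*zeta_3, r*zeta_3^2 where zeta_3 = e^(2*pi*i/3). The splitting field is Q(r, zeta_3). [Q(r):Q] = 3 and [Q(zeta_3):Q] = 2 with gcd = 1, so [Q(r, zeta_3):Q] = 3 * 2 = 6.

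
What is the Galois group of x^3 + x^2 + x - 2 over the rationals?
Gal(K/Q) = S_3 (symmetric group of order 6)

Compute the discriminant of x^3 + (1)*x^2 + (1)*x + (-2): Δ = -139. Since Δ is not a rational square, the Galois group is not contained in A_3; it must be the full S_3 (irreducibility of the cubic rules out anything smaller).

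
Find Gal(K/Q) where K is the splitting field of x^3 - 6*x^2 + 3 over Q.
Gal(K/Q) = S_3 (symmetric group of order 6)

Compute the discriminant of x^3 + (-6)*x^2 + (0)*x + (3): Δ = 2349. Since Δ is not a rational square, the Galois group is not contained in A_3; it must be the full S_3 (irreducibility of the cubic rules out anything smaller).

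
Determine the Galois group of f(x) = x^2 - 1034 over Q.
Gal(K/Q) = Z/2Z (cyclic of order 2)

x^2 - 1034 is irreducible over Q since 1034 is not a rational square. The splitting field Q(sqrt(1034)) has degree 2 over Q, and its unique nontrivial automorphism is sqrt(1034) ↦ -sqrt(1034). Hence Gal(Q(sqrt(1034))/Q) = Z/2Z.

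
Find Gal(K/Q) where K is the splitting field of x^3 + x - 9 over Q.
Gal(K/Q) = S_3 (symmetric group of order 6)

Compute the discriminant of x^3 + (0)*x^2 + (1)*x + (-9): Δ = -2191. Since Δ is not a rational square, the Galois group is not contained in A_3; it must be the full S_3 (irreducibility of the cubic rules out anything smaller).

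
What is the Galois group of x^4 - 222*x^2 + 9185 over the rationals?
Gal(K/Q) = V_4 (Klein four-group, Z/2Z × Z/2Z)

f factors as (x^2 - 167)(x^2 - 55), so the splitting field is K = Q(sqrt(167), sqrt(55)). The elements 167, 55, 9185 are all non-squares in Q, so sqrt(167) and sqrt(55) generate independent quadratic extensions. Thus [K:Q] = 4 and Gal(K/Q) is generated by the two order-2 automorphisms sqrt(167) ↦ -sqrt(167) and sqrt(55) ↦ -sqrt(55), giving V_4.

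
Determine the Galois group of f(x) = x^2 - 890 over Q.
Gal(K/Q) = Z/2Z (cyclic of order 2)

x^2 - 890 is irreducible over Q since 890 is not a rational square. The splitting field Q(sqrt(890)) has degree 2 over Q, and its unique nontrivial automorphism is sqrt(890) ↦ -sqrt(890). Hence Gal(Q(sqrt(890))/Q) = Z/2Z.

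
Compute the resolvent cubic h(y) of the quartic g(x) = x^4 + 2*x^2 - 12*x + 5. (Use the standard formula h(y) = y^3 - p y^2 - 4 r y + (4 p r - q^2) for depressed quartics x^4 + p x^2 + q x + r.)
h(y) = y^3 - 2*y^2 - 20*y - 104

Identify coefficients: p = 2, q = -12, r = 5.
Plug into h(y) = y^3 - p y^2 - 4 r y + (4 p r - q^2):
  h(y) = y^3 - (2) y^2 - 4*(5) y + (4*(2)*(5) - (-12)^2)
       = y^3 + (-2) y^2 + (-20) y + (-104).
Simplifying: h(y) = y^3 - 2*y^2 - 20*y - 104.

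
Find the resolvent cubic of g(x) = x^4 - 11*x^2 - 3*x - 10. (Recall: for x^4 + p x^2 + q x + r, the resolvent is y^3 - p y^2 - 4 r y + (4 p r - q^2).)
h(y) = y^3 + 11*y^2 + 40*y + 431

Identify coefficients: p = -11, q = -3, r = -10.
Plug into h(y) = y^3 - p y^2 - 4 r y + (4 p r - q^2):
  h(y) = y^3 - (-11) y^2 - 4*(-10) y + (4*(-11)*(-10) - (-3)^2)
       = y^3 + (11) y^2 + (40) y + (431).
Simplifying: h(y) = y^3 + 11*y^2 + 40*y + 431.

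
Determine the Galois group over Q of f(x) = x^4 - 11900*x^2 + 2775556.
Gal(K/Q) = Z/2Z (cyclic of order 2)

f factors as (x^2 - 238)(x^2 - 11662), so the splitting field is K = Q(sqrt(238), sqrt(11662)). The squarefree part of 238 is 238 and the squarefree part of 11662 is also 238, so sqrt(238) and sqrt(11662) are both rational multiples of sqrt(238). Hence Q(sqrt(238)) = Q(sqrt(11662)) = Q(sqrt(238)), and the splitting field collapses to a single degree-2 extension with Galois group Z/2Z.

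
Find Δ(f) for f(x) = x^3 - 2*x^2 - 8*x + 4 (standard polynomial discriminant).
Δ = 3152

For x^3 + a x^2 + b x + c the discriminant is Δ = 18 a b c - 4 a^3 c + a^2 b^2 - 4 b^3 - 27 c^2.
Plug a = -2, b = -8, c = 4:
  18*(-2)*(-8)*(4) - 4*(-2)^3*(4) + (-2)^2*(-8)^2 - 4*(-8)^3 - 27*(4)^2
  = 1152 + (128) + 256 + (2048) + (-432)
  = 3152.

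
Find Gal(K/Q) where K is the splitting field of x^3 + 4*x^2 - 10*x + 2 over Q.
Gal(K/Q) = S_3 (symmetric group of order 6)

Compute the discriminant of x^3 + (4)*x^2 + (-10)*x + (2): Δ = 3540. Since Δ is not a rational square, the Galois group is not contained in A_3; it must be the full S_3 (irreducibility of the cubic rules out anything smaller).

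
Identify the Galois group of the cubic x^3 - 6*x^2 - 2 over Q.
Gal(K/Q) = S_3 (symmetric group of order 6)

Compute the discriminant of x^3 + (-6)*x^2 + (0)*x + (-2): Δ = -1836. Since Δ is not a rational square, the Galois group is not contained in A_3; it must be the full S_3 (irreducibility of the cubic rules out anything smaller).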